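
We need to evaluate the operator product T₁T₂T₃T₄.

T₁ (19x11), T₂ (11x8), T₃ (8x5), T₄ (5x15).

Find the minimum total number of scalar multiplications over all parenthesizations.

2910

Adjacent pairs: T₁T₂ = 19·11·8 = 1672; T₂T₃ = 11·8·5 = 440; T₃T₄ = 8·5·15 = 600.
Length 3: T₁..T₃: k=1: 0+440+19·11·5=1485; k=2: 1672+0+19·8·5=2432 → min 1485 | T₂..T₄: k=2: 0+600+11·8·15=1920; k=3: 440+0+11·5·15=1265 → min 1265.
Length 4: T₁..T₄: k=1: 0+1265+19·11·15=4400; k=2: 1672+600+19·8·15=4552; k=3: 1485+0+19·5·15=2910 → min 2910.
Optimal order: ((T₁(T₂T₃))T₄) with cost 2910.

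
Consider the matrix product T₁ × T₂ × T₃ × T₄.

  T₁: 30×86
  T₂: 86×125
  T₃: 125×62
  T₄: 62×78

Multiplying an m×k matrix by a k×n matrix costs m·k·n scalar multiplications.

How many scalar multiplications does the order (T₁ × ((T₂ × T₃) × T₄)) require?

1283636

(T₂ × T₃): 86×125 by 125×62 → 86×62, cost 86·125·62 = 666500
((T₂ × T₃) × T₄): 86×62 by 62×78 → 86×78, cost 86·62·78 = 415896; cumulative 1082396
(T₁ × ((T₂ × T₃) × T₄)): 30×86 by 86×78 → 30×78, cost 30·86·78 = 201240; cumulative 1283636
Total: 1283636 scalar multiplications.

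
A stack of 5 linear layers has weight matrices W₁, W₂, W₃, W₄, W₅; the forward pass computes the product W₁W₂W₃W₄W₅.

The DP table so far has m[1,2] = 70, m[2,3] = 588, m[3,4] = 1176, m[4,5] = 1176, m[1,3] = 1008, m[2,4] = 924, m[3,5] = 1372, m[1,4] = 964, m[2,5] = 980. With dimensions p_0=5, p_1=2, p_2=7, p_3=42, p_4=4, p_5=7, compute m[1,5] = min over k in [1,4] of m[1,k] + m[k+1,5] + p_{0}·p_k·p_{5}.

1050

m[1,5] = min over k∈[1,4] of m[1,k]+m[k+1,5]+p_{0}·p_k·p_{5}.
k=1: 0 + 980 + 5·2·7 = 1050; k=2: 70 + 1372 + 5·7·7 = 1687; k=3: 1008 + 1176 + 5·42·7 = 3654; k=4: 964 + 0 + 5·4·7 = 1104.
Minimum: 1050 at k=1.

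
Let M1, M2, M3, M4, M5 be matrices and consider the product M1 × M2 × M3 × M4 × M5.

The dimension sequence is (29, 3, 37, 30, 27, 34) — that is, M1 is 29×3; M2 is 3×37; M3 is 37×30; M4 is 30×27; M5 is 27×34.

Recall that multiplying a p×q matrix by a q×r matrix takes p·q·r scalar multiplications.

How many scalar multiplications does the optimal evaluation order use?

Adjacent pairs: M1M2 = 29·3·37 = 3219; M2M3 = 3·37·30 = 3330; M3M4 = 37·30·27 = 29970; M4M5 = 30·27·34 = 27540.
Length 3: M1..M3: k=1: 0+3330+29·3·30=5940; k=2: 3219+0+29·37·30=35409 → min 5940 | M2..M4: k=2: 0+29970+3·37·27=32967; k=3: 3330+0+3·30·27=5760 → min 5760 | M3..M5: k=3: 0+27540+37·30·34=65280; k=4: 29970+0+37·27·34=63936 → min 63936.
Length 4: M1..M4: k=1: 0+5760+29·3·27=8109; k=2: 3219+29970+29·37·27=62160; k=3: 5940+0+29·30·27=29430 → min 8109 | M2..M5: k=2: 0+63936+3·37·34=67710; k=3: 3330+27540+3·30·34=33930; k=4: 5760+0+3·27·34=8514 → min 8514.
Length 5: M1..M5: k=1: 0+8514+29·3·34=11472; k=2: 3219+63936+29·37·34=103637; k=3: 5940+27540+29·30·34=63060; k=4: 8109+0+29·27·34=34731 → min 11472.
Optimal order: (M1 × (((M2 × M3) × M4) × M5)) with cost 11472.

11472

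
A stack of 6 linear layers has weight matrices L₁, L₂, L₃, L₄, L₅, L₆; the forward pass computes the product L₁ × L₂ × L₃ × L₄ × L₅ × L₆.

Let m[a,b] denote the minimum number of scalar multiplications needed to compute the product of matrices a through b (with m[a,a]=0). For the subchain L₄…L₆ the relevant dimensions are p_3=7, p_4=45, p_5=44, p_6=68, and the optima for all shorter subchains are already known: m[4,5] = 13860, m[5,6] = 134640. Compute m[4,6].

m[4,6] = min over k∈[4,5] of m[4,k]+m[k+1,6]+p_{3}·p_k·p_{6}.
k=4: 0 + 134640 + 7·45·68 = 156060; k=5: 13860 + 0 + 7·44·68 = 34804.
Minimum: 34804 at k=5.

34804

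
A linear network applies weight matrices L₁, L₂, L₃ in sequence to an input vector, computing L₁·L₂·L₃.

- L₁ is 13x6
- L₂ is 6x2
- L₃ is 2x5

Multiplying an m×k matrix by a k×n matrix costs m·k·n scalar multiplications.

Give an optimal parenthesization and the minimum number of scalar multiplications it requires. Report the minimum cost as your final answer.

286

(L₁·(L₂·L₃)): cost 450.
((L₁·L₂)·L₃): cost 286.
Optimal: ((L₁·L₂)·L₃) with cost 286.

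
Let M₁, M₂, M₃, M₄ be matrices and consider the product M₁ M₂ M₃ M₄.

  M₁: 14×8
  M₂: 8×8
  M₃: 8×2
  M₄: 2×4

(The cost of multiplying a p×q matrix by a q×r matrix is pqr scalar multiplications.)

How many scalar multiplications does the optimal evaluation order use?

Adjacent pairs: M₁M₂ = 14·8·8 = 896; M₂M₃ = 8·8·2 = 128; M₃M₄ = 8·2·4 = 64.
Length 3: M₁..M₃: k=1: 0+128+14·8·2=352; k=2: 896+0+14·8·2=1120 → min 352 | M₂..M₄: k=2: 0+64+8·8·4=320; k=3: 128+0+8·2·4=192 → min 192.
Length 4: M₁..M₄: k=1: 0+192+14·8·4=640; k=2: 896+64+14·8·4=1408; k=3: 352+0+14·2·4=464 → min 464.
Optimal order: ((M₁ (M₂ M₃)) M₄) with cost 464.

464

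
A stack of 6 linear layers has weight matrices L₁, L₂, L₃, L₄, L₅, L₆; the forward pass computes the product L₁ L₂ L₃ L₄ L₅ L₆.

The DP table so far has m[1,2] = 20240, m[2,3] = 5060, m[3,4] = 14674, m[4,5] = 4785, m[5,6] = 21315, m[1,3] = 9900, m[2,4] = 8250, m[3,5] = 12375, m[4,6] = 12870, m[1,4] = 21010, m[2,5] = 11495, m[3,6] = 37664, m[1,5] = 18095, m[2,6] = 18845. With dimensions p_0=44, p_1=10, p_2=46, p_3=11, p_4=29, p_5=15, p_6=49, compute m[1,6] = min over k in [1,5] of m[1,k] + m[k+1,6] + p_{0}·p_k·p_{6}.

40405

m[1,6] = min over k∈[1,5] of m[1,k]+m[k+1,6]+p_{0}·p_k·p_{6}.
k=1: 0 + 18845 + 44·10·49 = 40405; k=2: 20240 + 37664 + 44·46·49 = 157080; k=3: 9900 + 12870 + 44·11·49 = 46486; k=4: 21010 + 21315 + 44·29·49 = 104849; k=5: 18095 + 0 + 44·15·49 = 50435.
Minimum: 40405 at k=1.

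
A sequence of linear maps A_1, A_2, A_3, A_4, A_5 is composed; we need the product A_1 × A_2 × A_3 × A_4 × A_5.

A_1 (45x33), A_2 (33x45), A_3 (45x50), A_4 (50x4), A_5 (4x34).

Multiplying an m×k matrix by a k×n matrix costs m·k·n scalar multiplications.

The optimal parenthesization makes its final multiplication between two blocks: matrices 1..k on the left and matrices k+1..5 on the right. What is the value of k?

4

Adjacent pairs: A_1A_2 = 45·33·45 = 66825; A_2A_3 = 33·45·50 = 74250; A_3A_4 = 45·50·4 = 9000; A_4A_5 = 50·4·34 = 6800.
Length 3: A_1..A_3: k=1: 0+74250+45·33·50=148500; k=2: 66825+0+45·45·50=168075 → min 148500 | A_2..A_4: k=2: 0+9000+33·45·4=14940; k=3: 74250+0+33·50·4=80850 → min 14940 | A_3..A_5: k=3: 0+6800+45·50·34=83300; k=4: 9000+0+45·4·34=15120 → min 15120.
Length 4: A_1..A_4: k=1: 0+14940+45·33·4=20880; k=2: 66825+9000+45·45·4=83925; k=3: 148500+0+45·50·4=157500 → min 20880 | A_2..A_5: k=2: 0+15120+33·45·34=65610; k=3: 74250+6800+33·50·34=137150; k=4: 14940+0+33·4·34=19428 → min 19428.
Top-level splits: k=1: (A_1..A_1)·(A_2..A_5) → 0+19428+45·33·34 = 69918; k=2: (A_1..A_2)·(A_3..A_5) → 66825+15120+45·45·34 = 150795; k=3: (A_1..A_3)·(A_4..A_5) → 148500+6800+45·50·34 = 231800; k=4: (A_1..A_4)·(A_5..A_5) → 20880+0+45·4·34 = 27000.
Best split is after A_4, i.e. k = 4.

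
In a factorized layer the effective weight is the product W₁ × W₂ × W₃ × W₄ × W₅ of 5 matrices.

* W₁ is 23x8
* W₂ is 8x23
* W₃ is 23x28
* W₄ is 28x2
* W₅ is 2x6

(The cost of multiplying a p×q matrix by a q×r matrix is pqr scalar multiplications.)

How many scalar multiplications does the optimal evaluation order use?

2300

Adjacent pairs: W₁W₂ = 23·8·23 = 4232; W₂W₃ = 8·23·28 = 5152; W₃W₄ = 23·28·2 = 1288; W₄W₅ = 28·2·6 = 336.
Length 3: W₁..W₃: k=1: 0+5152+23·8·28=10304; k=2: 4232+0+23·23·28=19044 → min 10304 | W₂..W₄: k=2: 0+1288+8·23·2=1656; k=3: 5152+0+8·28·2=5600 → min 1656 | W₃..W₅: k=3: 0+336+23·28·6=4200; k=4: 1288+0+23·2·6=1564 → min 1564.
Length 4: W₁..W₄: k=1: 0+1656+23·8·2=2024; k=2: 4232+1288+23·23·2=6578; k=3: 10304+0+23·28·2=11592 → min 2024 | W₂..W₅: k=2: 0+1564+8·23·6=2668; k=3: 5152+336+8·28·6=6832; k=4: 1656+0+8·2·6=1752 → min 1752.
Length 5: W₁..W₅: k=1: 0+1752+23·8·6=2856; k=2: 4232+1564+23·23·6=8970; k=3: 10304+336+23·28·6=14504; k=4: 2024+0+23·2·6=2300 → min 2300.
Optimal order: ((W₁ × (W₂ × (W₃ × W₄))) × W₅) with cost 2300.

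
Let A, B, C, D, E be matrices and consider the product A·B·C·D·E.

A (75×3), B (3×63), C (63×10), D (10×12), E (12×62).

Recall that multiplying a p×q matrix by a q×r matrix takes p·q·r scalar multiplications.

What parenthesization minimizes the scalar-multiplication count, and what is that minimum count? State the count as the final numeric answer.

18432

Adjacent pairs: AB = 75·3·63 = 14175; BC = 3·63·10 = 1890; CD = 63·10·12 = 7560; DE = 10·12·62 = 7440.
Length 3: A..C: k=1: 0+1890+75·3·10=4140; k=2: 14175+0+75·63·10=61425 → min 4140 | B..D: k=2: 0+7560+3·63·12=9828; k=3: 1890+0+3·10·12=2250 → min 2250 | C..E: k=3: 0+7440+63·10·62=46500; k=4: 7560+0+63·12·62=54432 → min 46500.
Length 4: A..D: k=1: 0+2250+75·3·12=4950; k=2: 14175+7560+75·63·12=78435; k=3: 4140+0+75·10·12=13140 → min 4950 | B..E: k=2: 0+46500+3·63·62=58218; k=3: 1890+7440+3·10·62=11190; k=4: 2250+0+3·12·62=4482 → min 4482.
Length 5: A..E: k=1: 0+4482+75·3·62=18432; k=2: 14175+46500+75·63·62=353625; k=3: 4140+7440+75·10·62=58080; k=4: 4950+0+75·12·62=60750 → min 18432.
Optimal parenthesization: (A·(((B·C)·D)·E)) with cost 18432.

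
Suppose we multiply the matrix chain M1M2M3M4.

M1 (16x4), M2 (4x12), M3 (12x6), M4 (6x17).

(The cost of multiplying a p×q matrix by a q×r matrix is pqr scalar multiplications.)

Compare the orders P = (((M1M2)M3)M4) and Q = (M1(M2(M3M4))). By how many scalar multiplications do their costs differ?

Order P = (((M1M2)M3)M4): (M1M2): 16×4 by 4×12 → 16×12, cost 16·4·12 = 768; ((M1M2)M3): 16×12 by 12×6 → 16×6, cost 16·12·6 = 1152; cumulative 1920; (((M1M2)M3)M4): 16×6 by 6×17 → 16×17, cost 16·6·17 = 1632; cumulative 3552. Total 3552.
Order Q = (M1(M2(M3M4))): (M3M4): 12×6 by 6×17 → 12×17, cost 12·6·17 = 1224; (M2(M3M4)): 4×12 by 12×17 → 4×17, cost 4·12·17 = 816; cumulative 2040; (M1(M2(M3M4))): 16×4 by 4×17 → 16×17, cost 16·4·17 = 1088; cumulative 3128. Total 3128.
Difference: |3552 − 3128| = 424.

424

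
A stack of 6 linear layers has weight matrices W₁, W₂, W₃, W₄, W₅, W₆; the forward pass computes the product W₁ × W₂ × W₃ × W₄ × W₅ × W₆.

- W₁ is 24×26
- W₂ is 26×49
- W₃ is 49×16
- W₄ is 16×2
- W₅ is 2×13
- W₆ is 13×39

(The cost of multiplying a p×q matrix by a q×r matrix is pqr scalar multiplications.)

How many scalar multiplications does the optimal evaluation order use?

Adjacent pairs: W₁W₂ = 24·26·49 = 30576; W₂W₃ = 26·49·16 = 20384; W₃W₄ = 49·16·2 = 1568; W₄W₅ = 16·2·13 = 416; W₅W₆ = 2·13·39 = 1014.
Length 3: W₁..W₃: k=1: 0+20384+24·26·16=30368; k=2: 30576+0+24·49·16=49392 → min 30368 | W₂..W₄: k=2: 0+1568+26·49·2=4116; k=3: 20384+0+26·16·2=21216 → min 4116 | W₃..W₅: k=3: 0+416+49·16·13=10608; k=4: 1568+0+49·2·13=2842 → min 2842 | W₄..W₆: k=4: 0+1014+16·2·39=2262; k=5: 416+0+16·13·39=8528 → min 2262.
Length 4: W₁..W₄: k=1: 0+4116+24·26·2=5364; k=2: 30576+1568+24·49·2=34496; k=3: 30368+0+24·16·2=31136 → min 5364 | W₂..W₅: k=2: 0+2842+26·49·13=19404; k=3: 20384+416+26·16·13=26208; k=4: 4116+0+26·2·13=4792 → min 4792 | W₃..W₆: k=3: 0+2262+49·16·39=32838; k=4: 1568+1014+49·2·39=6404; k=5: 2842+0+49·13·39=27685 → min 6404.
Length 5: W₁..W₅: k=1: 0+4792+24·26·13=12904; k=2: 30576+2842+24·49·13=48706; k=3: 30368+416+24·16·13=35776; k=4: 5364+0+24·2·13=5988 → min 5988 | W₂..W₆: k=2: 0+6404+26·49·39=56090; k=3: 20384+2262+26·16·39=38870; k=4: 4116+1014+26·2·39=7158; k=5: 4792+0+26·13·39=17974 → min 7158.
Length 6: W₁..W₆: k=1: 0+7158+24·26·39=31494; k=2: 30576+6404+24·49·39=82844; k=3: 30368+2262+24·16·39=47606; k=4: 5364+1014+24·2·39=8250; k=5: 5988+0+24·13·39=18156 → min 8250.
Optimal order: ((W₁ × (W₂ × (W₃ × W₄))) × (W₅ × W₆)) with cost 8250.

8250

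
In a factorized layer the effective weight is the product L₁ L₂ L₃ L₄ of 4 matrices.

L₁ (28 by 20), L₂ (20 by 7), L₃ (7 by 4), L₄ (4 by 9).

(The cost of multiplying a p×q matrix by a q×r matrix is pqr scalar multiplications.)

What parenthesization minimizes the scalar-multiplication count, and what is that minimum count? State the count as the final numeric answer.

3808

Adjacent pairs: L₁L₂ = 28·20·7 = 3920; L₂L₃ = 20·7·4 = 560; L₃L₄ = 7·4·9 = 252.
Length 3: L₁..L₃: k=1: 0+560+28·20·4=2800; k=2: 3920+0+28·7·4=4704 → min 2800 | L₂..L₄: k=2: 0+252+20·7·9=1512; k=3: 560+0+20·4·9=1280 → min 1280.
Length 4: L₁..L₄: k=1: 0+1280+28·20·9=6320; k=2: 3920+252+28·7·9=5936; k=3: 2800+0+28·4·9=3808 → min 3808.
Optimal parenthesization: ((L₁ (L₂ L₃)) L₄) with cost 3808.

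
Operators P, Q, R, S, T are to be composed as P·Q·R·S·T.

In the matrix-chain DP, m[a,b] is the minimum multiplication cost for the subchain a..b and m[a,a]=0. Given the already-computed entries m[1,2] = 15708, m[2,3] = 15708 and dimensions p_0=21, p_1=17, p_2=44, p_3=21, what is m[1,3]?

m[1,3] = min over k∈[1,2] of m[1,k]+m[k+1,3]+p_{0}·p_k·p_{3}.
k=1: 0 + 15708 + 21·17·21 = 23205; k=2: 15708 + 0 + 21·44·21 = 35112.
Minimum: 23205 at k=1.

23205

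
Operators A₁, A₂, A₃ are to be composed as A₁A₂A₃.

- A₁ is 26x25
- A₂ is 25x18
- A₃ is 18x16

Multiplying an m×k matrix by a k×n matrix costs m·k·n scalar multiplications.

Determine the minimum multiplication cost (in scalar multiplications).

17600

Order (A₁(A₂A₃)): (A₂A₃): 25×18 by 18×16 → 25×16, cost 25·18·16 = 7200; (A₁(A₂A₃)): 26×25 by 25×16 → 26×16, cost 26·25·16 = 10400; cumulative 17600. Total 17600.
Order ((A₁A₂)A₃): (A₁A₂): 26×25 by 25×18 → 26×18, cost 26·25·18 = 11700; ((A₁A₂)A₃): 26×18 by 18×16 → 26×16, cost 26·18·16 = 7488; cumulative 19188. Total 19188.
Minimum: 17600.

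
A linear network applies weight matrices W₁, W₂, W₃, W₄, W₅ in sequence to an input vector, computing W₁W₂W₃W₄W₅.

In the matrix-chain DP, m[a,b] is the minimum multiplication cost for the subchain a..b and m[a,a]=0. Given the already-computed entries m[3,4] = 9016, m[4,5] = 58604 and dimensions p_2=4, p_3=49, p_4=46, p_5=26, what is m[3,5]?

13800

m[3,5] = min over k∈[3,4] of m[3,k]+m[k+1,5]+p_{2}·p_k·p_{5}.
k=3: 0 + 58604 + 4·49·26 = 63700; k=4: 9016 + 0 + 4·46·26 = 13800.
Minimum: 13800 at k=4.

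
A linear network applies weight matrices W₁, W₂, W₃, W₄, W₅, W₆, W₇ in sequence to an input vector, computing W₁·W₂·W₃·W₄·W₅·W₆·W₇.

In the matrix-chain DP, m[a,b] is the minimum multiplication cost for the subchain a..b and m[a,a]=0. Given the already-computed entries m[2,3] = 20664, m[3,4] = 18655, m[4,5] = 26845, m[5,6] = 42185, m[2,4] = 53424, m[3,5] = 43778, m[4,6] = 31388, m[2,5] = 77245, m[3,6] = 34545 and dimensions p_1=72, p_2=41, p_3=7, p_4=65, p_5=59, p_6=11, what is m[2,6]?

57596

m[2,6] = min over k∈[2,5] of m[2,k]+m[k+1,6]+p_{1}·p_k·p_{6}.
k=2: 0 + 34545 + 72·41·11 = 67017; k=3: 20664 + 31388 + 72·7·11 = 57596; k=4: 53424 + 42185 + 72·65·11 = 147089; k=5: 77245 + 0 + 72·59·11 = 123973.
Minimum: 57596 at k=3.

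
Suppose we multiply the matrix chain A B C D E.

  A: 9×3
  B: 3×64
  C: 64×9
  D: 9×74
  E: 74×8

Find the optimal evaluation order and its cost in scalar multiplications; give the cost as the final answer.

Adjacent pairs: AB = 9·3·64 = 1728; BC = 3·64·9 = 1728; CD = 64·9·74 = 42624; DE = 9·74·8 = 5328.
Length 3: A..C: k=1: 0+1728+9·3·9=1971; k=2: 1728+0+9·64·9=6912 → min 1971 | B..D: k=2: 0+42624+3·64·74=56832; k=3: 1728+0+3·9·74=3726 → min 3726 | C..E: k=3: 0+5328+64·9·8=9936; k=4: 42624+0+64·74·8=80512 → min 9936.
Length 4: A..D: k=1: 0+3726+9·3·74=5724; k=2: 1728+42624+9·64·74=86976; k=3: 1971+0+9·9·74=7965 → min 5724 | B..E: k=2: 0+9936+3·64·8=11472; k=3: 1728+5328+3·9·8=7272; k=4: 3726+0+3·74·8=5502 → min 5502.
Length 5: A..E: k=1: 0+5502+9·3·8=5718; k=2: 1728+9936+9·64·8=16272; k=3: 1971+5328+9·9·8=7947; k=4: 5724+0+9·74·8=11052 → min 5718.
Optimal parenthesization: (A (((B C) D) E)) with cost 5718.

5718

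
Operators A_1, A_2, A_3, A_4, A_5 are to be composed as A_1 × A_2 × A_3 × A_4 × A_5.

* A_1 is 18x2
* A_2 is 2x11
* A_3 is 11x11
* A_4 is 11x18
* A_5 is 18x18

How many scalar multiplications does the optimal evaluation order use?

1934

Adjacent pairs: A_1A_2 = 18·2·11 = 396; A_2A_3 = 2·11·11 = 242; A_3A_4 = 11·11·18 = 2178; A_4A_5 = 11·18·18 = 3564.
Length 3: A_1..A_3: k=1: 0+242+18·2·11=638; k=2: 396+0+18·11·11=2574 → min 638 | A_2..A_4: k=2: 0+2178+2·11·18=2574; k=3: 242+0+2·11·18=638 → min 638 | A_3..A_5: k=3: 0+3564+11·11·18=5742; k=4: 2178+0+11·18·18=5742 → min 5742.
Length 4: A_1..A_4: k=1: 0+638+18·2·18=1286; k=2: 396+2178+18·11·18=6138; k=3: 638+0+18·11·18=4202 → min 1286 | A_2..A_5: k=2: 0+5742+2·11·18=6138; k=3: 242+3564+2·11·18=4202; k=4: 638+0+2·18·18=1286 → min 1286.
Length 5: A_1..A_5: k=1: 0+1286+18·2·18=1934; k=2: 396+5742+18·11·18=9702; k=3: 638+3564+18·11·18=7766; k=4: 1286+0+18·18·18=7118 → min 1934.
Optimal order: (A_1 × (((A_2 × A_3) × A_4) × A_5)) with cost 1934.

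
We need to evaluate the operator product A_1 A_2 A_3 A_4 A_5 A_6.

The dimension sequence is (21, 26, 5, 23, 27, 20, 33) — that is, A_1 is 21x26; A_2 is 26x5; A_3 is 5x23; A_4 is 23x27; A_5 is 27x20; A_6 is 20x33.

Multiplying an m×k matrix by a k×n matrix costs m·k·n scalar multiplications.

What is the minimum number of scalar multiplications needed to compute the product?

15300

Adjacent pairs: A_1A_2 = 21·26·5 = 2730; A_2A_3 = 26·5·23 = 2990; A_3A_4 = 5·23·27 = 3105; A_4A_5 = 23·27·20 = 12420; A_5A_6 = 27·20·33 = 17820.
Length 3: A_1..A_3: k=1: 0+2990+21·26·23=15548; k=2: 2730+0+21·5·23=5145 → min 5145 | A_2..A_4: k=2: 0+3105+26·5·27=6615; k=3: 2990+0+26·23·27=19136 → min 6615 | A_3..A_5: k=3: 0+12420+5·23·20=14720; k=4: 3105+0+5·27·20=5805 → min 5805 | A_4..A_6: k=4: 0+17820+23·27·33=38313; k=5: 12420+0+23·20·33=27600 → min 27600.
Length 4: A_1..A_4: k=1: 0+6615+21·26·27=21357; k=2: 2730+3105+21·5·27=8670; k=3: 5145+0+21·23·27=18186 → min 8670 | A_2..A_5: k=2: 0+5805+26·5·20=8405; k=3: 2990+12420+26·23·20=27370; k=4: 6615+0+26·27·20=20655 → min 8405 | A_3..A_6: k=3: 0+27600+5·23·33=31395; k=4: 3105+17820+5·27·33=25380; k=5: 5805+0+5·20·33=9105 → min 9105.
Length 5: A_1..A_5: k=1: 0+8405+21·26·20=19325; k=2: 2730+5805+21·5·20=10635; k=3: 5145+12420+21·23·20=27225; k=4: 8670+0+21·27·20=20010 → min 10635 | A_2..A_6: k=2: 0+9105+26·5·33=13395; k=3: 2990+27600+26·23·33=50324; k=4: 6615+17820+26·27·33=47601; k=5: 8405+0+26·20·33=25565 → min 13395.
Length 6: A_1..A_6: k=1: 0+13395+21·26·33=31413; k=2: 2730+9105+21·5·33=15300; k=3: 5145+27600+21·23·33=48684; k=4: 8670+17820+21·27·33=45201; k=5: 10635+0+21·20·33=24495 → min 15300.
Optimal order: ((A_1 A_2) (((A_3 A_4) A_5) A_6)) with cost 15300.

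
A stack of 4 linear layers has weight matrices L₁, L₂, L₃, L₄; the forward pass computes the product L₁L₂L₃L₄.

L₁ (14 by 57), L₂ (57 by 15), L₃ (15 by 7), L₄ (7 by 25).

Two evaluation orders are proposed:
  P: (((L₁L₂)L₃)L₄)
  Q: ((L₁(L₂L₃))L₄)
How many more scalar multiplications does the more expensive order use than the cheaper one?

Order P = (((L₁L₂)L₃)L₄): (L₁L₂): 14×57 by 57×15 → 14×15, cost 14·57·15 = 11970; ((L₁L₂)L₃): 14×15 by 15×7 → 14×7, cost 14·15·7 = 1470; cumulative 13440; (((L₁L₂)L₃)L₄): 14×7 by 7×25 → 14×25, cost 14·7·25 = 2450; cumulative 15890. Total 15890.
Order Q = ((L₁(L₂L₃))L₄): (L₂L₃): 57×15 by 15×7 → 57×7, cost 57·15·7 = 5985; (L₁(L₂L₃)): 14×57 by 57×7 → 14×7, cost 14·57·7 = 5586; cumulative 11571; ((L₁(L₂L₃))L₄): 14×7 by 7×25 → 14×25, cost 14·7·25 = 2450; cumulative 14021. Total 14021.
Difference: |15890 − 14021| = 1869.

1869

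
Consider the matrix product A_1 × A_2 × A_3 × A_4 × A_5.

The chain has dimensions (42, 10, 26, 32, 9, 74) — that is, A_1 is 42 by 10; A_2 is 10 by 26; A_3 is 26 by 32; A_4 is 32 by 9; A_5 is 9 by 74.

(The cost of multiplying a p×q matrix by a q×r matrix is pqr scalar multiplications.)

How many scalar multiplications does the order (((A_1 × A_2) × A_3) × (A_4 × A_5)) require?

166632

(A_1 × A_2): 42×10 by 10×26 → 42×26, cost 42·10·26 = 10920
((A_1 × A_2) × A_3): 42×26 by 26×32 → 42×32, cost 42·26·32 = 34944; cumulative 45864
(A_4 × A_5): 32×9 by 9×74 → 32×74, cost 32·9·74 = 21312
(((A_1 × A_2) × A_3) × (A_4 × A_5)): 42×32 by 32×74 → 42×74, cost 42·32·74 = 99456; cumulative 166632
Total: 166632 scalar multiplications.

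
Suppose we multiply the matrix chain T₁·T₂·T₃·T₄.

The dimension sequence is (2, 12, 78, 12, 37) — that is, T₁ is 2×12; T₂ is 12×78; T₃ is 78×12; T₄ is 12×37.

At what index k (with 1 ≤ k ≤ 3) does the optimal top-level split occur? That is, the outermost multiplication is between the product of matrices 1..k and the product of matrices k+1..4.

3

Adjacent pairs: T₁T₂ = 2·12·78 = 1872; T₂T₃ = 12·78·12 = 11232; T₃T₄ = 78·12·37 = 34632.
Length 3: T₁..T₃: k=1: 0+11232+2·12·12=11520; k=2: 1872+0+2·78·12=3744 → min 3744 | T₂..T₄: k=2: 0+34632+12·78·37=69264; k=3: 11232+0+12·12·37=16560 → min 16560.
Top-level splits: k=1: (T₁..T₁)·(T₂..T₄) → 0+16560+2·12·37 = 17448; k=2: (T₁..T₂)·(T₃..T₄) → 1872+34632+2·78·37 = 42276; k=3: (T₁..T₃)·(T₄..T₄) → 3744+0+2·12·37 = 4632.
Best split is after T₃, i.e. k = 3.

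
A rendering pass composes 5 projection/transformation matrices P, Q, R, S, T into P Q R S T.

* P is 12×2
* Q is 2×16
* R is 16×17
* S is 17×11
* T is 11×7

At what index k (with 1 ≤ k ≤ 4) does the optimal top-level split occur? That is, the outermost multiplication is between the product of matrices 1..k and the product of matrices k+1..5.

1

Adjacent pairs: PQ = 12·2·16 = 384; QR = 2·16·17 = 544; RS = 16·17·11 = 2992; ST = 17·11·7 = 1309.
Length 3: P..R: k=1: 0+544+12·2·17=952; k=2: 384+0+12·16·17=3648 → min 952 | Q..S: k=2: 0+2992+2·16·11=3344; k=3: 544+0+2·17·11=918 → min 918 | R..T: k=3: 0+1309+16·17·7=3213; k=4: 2992+0+16·11·7=4224 → min 3213.
Length 4: P..S: k=1: 0+918+12·2·11=1182; k=2: 384+2992+12·16·11=5488; k=3: 952+0+12·17·11=3196 → min 1182 | Q..T: k=2: 0+3213+2·16·7=3437; k=3: 544+1309+2·17·7=2091; k=4: 918+0+2·11·7=1072 → min 1072.
Top-level splits: k=1: (P..P)·(Q..T) → 0+1072+12·2·7 = 1240; k=2: (P..Q)·(R..T) → 384+3213+12·16·7 = 4941; k=3: (P..R)·(S..T) → 952+1309+12·17·7 = 3689; k=4: (P..S)·(T..T) → 1182+0+12·11·7 = 2106.
Best split is after P, i.e. k = 1.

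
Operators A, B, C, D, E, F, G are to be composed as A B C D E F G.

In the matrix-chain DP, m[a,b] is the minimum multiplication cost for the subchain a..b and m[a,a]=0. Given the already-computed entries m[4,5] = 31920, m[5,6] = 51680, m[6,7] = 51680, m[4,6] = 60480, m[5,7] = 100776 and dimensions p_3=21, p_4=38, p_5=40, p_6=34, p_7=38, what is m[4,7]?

87612

m[4,7] = min over k∈[4,6] of m[4,k]+m[k+1,7]+p_{3}·p_k·p_{7}.
k=4: 0 + 100776 + 21·38·38 = 131100; k=5: 31920 + 51680 + 21·40·38 = 115520; k=6: 60480 + 0 + 21·34·38 = 87612.
Minimum: 87612 at k=6.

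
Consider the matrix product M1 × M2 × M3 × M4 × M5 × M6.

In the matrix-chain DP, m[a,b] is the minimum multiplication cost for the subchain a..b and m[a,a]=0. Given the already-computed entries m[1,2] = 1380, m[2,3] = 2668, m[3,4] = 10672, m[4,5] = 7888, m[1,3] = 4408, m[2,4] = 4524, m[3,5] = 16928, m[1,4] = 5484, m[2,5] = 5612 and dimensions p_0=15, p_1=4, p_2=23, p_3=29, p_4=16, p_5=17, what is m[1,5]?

m[1,5] = min over k∈[1,4] of m[1,k]+m[k+1,5]+p_{0}·p_k·p_{5}.
k=1: 0 + 5612 + 15·4·17 = 6632; k=2: 1380 + 16928 + 15·23·17 = 24173; k=3: 4408 + 7888 + 15·29·17 = 19691; k=4: 5484 + 0 + 15·16·17 = 9564.
Minimum: 6632 at k=1.

6632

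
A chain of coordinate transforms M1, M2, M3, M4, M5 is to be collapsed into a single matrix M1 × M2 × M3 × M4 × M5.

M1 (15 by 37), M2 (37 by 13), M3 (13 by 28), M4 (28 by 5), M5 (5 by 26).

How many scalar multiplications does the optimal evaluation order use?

8950

Adjacent pairs: M1M2 = 15·37·13 = 7215; M2M3 = 37·13·28 = 13468; M3M4 = 13·28·5 = 1820; M4M5 = 28·5·26 = 3640.
Length 3: M1..M3: k=1: 0+13468+15·37·28=29008; k=2: 7215+0+15·13·28=12675 → min 12675 | M2..M4: k=2: 0+1820+37·13·5=4225; k=3: 13468+0+37·28·5=18648 → min 4225 | M3..M5: k=3: 0+3640+13·28·26=13104; k=4: 1820+0+13·5·26=3510 → min 3510.
Length 4: M1..M4: k=1: 0+4225+15·37·5=7000; k=2: 7215+1820+15·13·5=10010; k=3: 12675+0+15·28·5=14775 → min 7000 | M2..M5: k=2: 0+3510+37·13·26=16016; k=3: 13468+3640+37·28·26=44044; k=4: 4225+0+37·5·26=9035 → min 9035.
Length 5: M1..M5: k=1: 0+9035+15·37·26=23465; k=2: 7215+3510+15·13·26=15795; k=3: 12675+3640+15·28·26=27235; k=4: 7000+0+15·5·26=8950 → min 8950.
Optimal order: ((M1 × (M2 × (M3 × M4))) × M5) with cost 8950.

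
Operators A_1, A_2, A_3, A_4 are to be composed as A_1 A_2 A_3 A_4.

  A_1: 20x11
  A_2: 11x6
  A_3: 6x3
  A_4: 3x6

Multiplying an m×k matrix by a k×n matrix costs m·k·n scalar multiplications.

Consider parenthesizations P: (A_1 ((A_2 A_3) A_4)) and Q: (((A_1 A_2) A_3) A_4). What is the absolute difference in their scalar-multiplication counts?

324

Order P = (A_1 ((A_2 A_3) A_4)): (A_2 A_3): 11×6 by 6×3 → 11×3, cost 11·6·3 = 198; ((A_2 A_3) A_4): 11×3 by 3×6 → 11×6, cost 11·3·6 = 198; cumulative 396; (A_1 ((A_2 A_3) A_4)): 20×11 by 11×6 → 20×6, cost 20·11·6 = 1320; cumulative 1716. Total 1716.
Order Q = (((A_1 A_2) A_3) A_4): (A_1 A_2): 20×11 by 11×6 → 20×6, cost 20·11·6 = 1320; ((A_1 A_2) A_3): 20×6 by 6×3 → 20×3, cost 20·6·3 = 360; cumulative 1680; (((A_1 A_2) A_3) A_4): 20×3 by 3×6 → 20×6, cost 20·3·6 = 360; cumulative 2040. Total 2040.
Difference: |1716 − 2040| = 324.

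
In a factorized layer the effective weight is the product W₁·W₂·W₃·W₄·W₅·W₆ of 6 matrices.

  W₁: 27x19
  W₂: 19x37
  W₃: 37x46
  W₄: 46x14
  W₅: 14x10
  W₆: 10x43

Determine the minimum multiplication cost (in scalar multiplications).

Adjacent pairs: W₁W₂ = 27·19·37 = 18981; W₂W₃ = 19·37·46 = 32338; W₃W₄ = 37·46·14 = 23828; W₄W₅ = 46·14·10 = 6440; W₅W₆ = 14·10·43 = 6020.
Length 3: W₁..W₃: k=1: 0+32338+27·19·46=55936; k=2: 18981+0+27·37·46=64935 → min 55936 | W₂..W₄: k=2: 0+23828+19·37·14=33670; k=3: 32338+0+19·46·14=44574 → min 33670 | W₃..W₅: k=3: 0+6440+37·46·10=23460; k=4: 23828+0+37·14·10=29008 → min 23460 | W₄..W₆: k=4: 0+6020+46·14·43=33712; k=5: 6440+0+46·10·43=26220 → min 26220.
Length 4: W₁..W₄: k=1: 0+33670+27·19·14=40852; k=2: 18981+23828+27·37·14=56795; k=3: 55936+0+27·46·14=73324 → min 40852 | W₂..W₅: k=2: 0+23460+19·37·10=30490; k=3: 32338+6440+19·46·10=47518; k=4: 33670+0+19·14·10=36330 → min 30490 | W₃..W₆: k=3: 0+26220+37·46·43=99406; k=4: 23828+6020+37·14·43=52122; k=5: 23460+0+37·10·43=39370 → min 39370.
Length 5: W₁..W₅: k=1: 0+30490+27·19·10=35620; k=2: 18981+23460+27·37·10=52431; k=3: 55936+6440+27·46·10=74796; k=4: 40852+0+27·14·10=44632 → min 35620 | W₂..W₆: k=2: 0+39370+19·37·43=69599; k=3: 32338+26220+19·46·43=96140; k=4: 33670+6020+19·14·43=51128; k=5: 30490+0+19·10·43=38660 → min 38660.
Length 6: W₁..W₆: k=1: 0+38660+27·19·43=60719; k=2: 18981+39370+27·37·43=101308; k=3: 55936+26220+27·46·43=135562; k=4: 40852+6020+27·14·43=63126; k=5: 35620+0+27·10·43=47230 → min 47230.
Optimal order: ((W₁·(W₂·(W₃·(W₄·W₅))))·W₆) with cost 47230.

47230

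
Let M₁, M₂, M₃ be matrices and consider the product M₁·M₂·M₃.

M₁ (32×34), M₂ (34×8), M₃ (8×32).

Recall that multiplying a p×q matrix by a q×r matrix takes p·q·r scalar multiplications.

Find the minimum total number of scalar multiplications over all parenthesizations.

Order (M₁·(M₂·M₃)): (M₂·M₃): 34×8 by 8×32 → 34×32, cost 34·8·32 = 8704; (M₁·(M₂·M₃)): 32×34 by 34×32 → 32×32, cost 32·34·32 = 34816; cumulative 43520. Total 43520.
Order ((M₁·M₂)·M₃): (M₁·M₂): 32×34 by 34×8 → 32×8, cost 32·34·8 = 8704; ((M₁·M₂)·M₃): 32×8 by 8×32 → 32×32, cost 32·8·32 = 8192; cumulative 16896. Total 16896.
Minimum: 16896.

16896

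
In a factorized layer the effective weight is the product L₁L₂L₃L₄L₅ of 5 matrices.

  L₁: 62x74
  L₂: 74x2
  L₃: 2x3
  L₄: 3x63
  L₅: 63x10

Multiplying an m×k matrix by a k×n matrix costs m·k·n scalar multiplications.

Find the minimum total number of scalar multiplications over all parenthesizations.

Adjacent pairs: L₁L₂ = 62·74·2 = 9176; L₂L₃ = 74·2·3 = 444; L₃L₄ = 2·3·63 = 378; L₄L₅ = 3·63·10 = 1890.
Length 3: L₁..L₃: k=1: 0+444+62·74·3=14208; k=2: 9176+0+62·2·3=9548 → min 9548 | L₂..L₄: k=2: 0+378+74·2·63=9702; k=3: 444+0+74·3·63=14430 → min 9702 | L₃..L₅: k=3: 0+1890+2·3·10=1950; k=4: 378+0+2·63·10=1638 → min 1638.
Length 4: L₁..L₄: k=1: 0+9702+62·74·63=298746; k=2: 9176+378+62·2·63=17366; k=3: 9548+0+62·3·63=21266 → min 17366 | L₂..L₅: k=2: 0+1638+74·2·10=3118; k=3: 444+1890+74·3·10=4554; k=4: 9702+0+74·63·10=56322 → min 3118.
Length 5: L₁..L₅: k=1: 0+3118+62·74·10=48998; k=2: 9176+1638+62·2·10=12054; k=3: 9548+1890+62·3·10=13298; k=4: 17366+0+62·63·10=56426 → min 12054.
Optimal order: ((L₁L₂)((L₃L₄)L₅)) with cost 12054.

12054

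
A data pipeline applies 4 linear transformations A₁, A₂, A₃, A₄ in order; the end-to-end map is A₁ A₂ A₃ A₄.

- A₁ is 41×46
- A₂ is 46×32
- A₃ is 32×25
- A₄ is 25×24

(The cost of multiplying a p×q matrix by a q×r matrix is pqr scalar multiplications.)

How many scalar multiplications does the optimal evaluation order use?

99792

Adjacent pairs: A₁A₂ = 41·46·32 = 60352; A₂A₃ = 46·32·25 = 36800; A₃A₄ = 32·25·24 = 19200.
Length 3: A₁..A₃: k=1: 0+36800+41·46·25=83950; k=2: 60352+0+41·32·25=93152 → min 83950 | A₂..A₄: k=2: 0+19200+46·32·24=54528; k=3: 36800+0+46·25·24=64400 → min 54528.
Length 4: A₁..A₄: k=1: 0+54528+41·46·24=99792; k=2: 60352+19200+41·32·24=111040; k=3: 83950+0+41·25·24=108550 → min 99792.
Optimal order: (A₁ (A₂ (A₃ A₄))) with cost 99792.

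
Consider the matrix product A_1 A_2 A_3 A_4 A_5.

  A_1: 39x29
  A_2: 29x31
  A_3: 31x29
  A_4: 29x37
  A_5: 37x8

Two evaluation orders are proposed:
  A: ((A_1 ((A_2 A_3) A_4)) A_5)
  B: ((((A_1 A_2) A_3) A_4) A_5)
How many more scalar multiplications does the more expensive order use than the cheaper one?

Order A = ((A_1 ((A_2 A_3) A_4)) A_5): (A_2 A_3): 29×31 by 31×29 → 29×29, cost 29·31·29 = 26071; ((A_2 A_3) A_4): 29×29 by 29×37 → 29×37, cost 29·29·37 = 31117; cumulative 57188; (A_1 ((A_2 A_3) A_4)): 39×29 by 29×37 → 39×37, cost 39·29·37 = 41847; cumulative 99035; ((A_1 ((A_2 A_3) A_4)) A_5): 39×37 by 37×8 → 39×8, cost 39·37·8 = 11544; cumulative 110579. Total 110579.
Order B = ((((A_1 A_2) A_3) A_4) A_5): (A_1 A_2): 39×29 by 29×31 → 39×31, cost 39·29·31 = 35061; ((A_1 A_2) A_3): 39×31 by 31×29 → 39×29, cost 39·31·29 = 35061; cumulative 70122; (((A_1 A_2) A_3) A_4): 39×29 by 29×37 → 39×37, cost 39·29·37 = 41847; cumulative 111969; ((((A_1 A_2) A_3) A_4) A_5): 39×37 by 37×8 → 39×8, cost 39·37·8 = 11544; cumulative 123513. Total 123513.
Difference: |110579 − 123513| = 12934.

12934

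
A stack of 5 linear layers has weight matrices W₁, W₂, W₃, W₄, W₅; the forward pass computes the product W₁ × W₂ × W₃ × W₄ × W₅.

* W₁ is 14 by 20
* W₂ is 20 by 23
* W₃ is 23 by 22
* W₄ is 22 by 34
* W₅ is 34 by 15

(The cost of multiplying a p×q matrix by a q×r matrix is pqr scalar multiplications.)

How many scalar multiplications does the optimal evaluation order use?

Adjacent pairs: W₁W₂ = 14·20·23 = 6440; W₂W₃ = 20·23·22 = 10120; W₃W₄ = 23·22·34 = 17204; W₄W₅ = 22·34·15 = 11220.
Length 3: W₁..W₃: k=1: 0+10120+14·20·22=16280; k=2: 6440+0+14·23·22=13524 → min 13524 | W₂..W₄: k=2: 0+17204+20·23·34=32844; k=3: 10120+0+20·22·34=25080 → min 25080 | W₃..W₅: k=3: 0+11220+23·22·15=18810; k=4: 17204+0+23·34·15=28934 → min 18810.
Length 4: W₁..W₄: k=1: 0+25080+14·20·34=34600; k=2: 6440+17204+14·23·34=34592; k=3: 13524+0+14·22·34=23996 → min 23996 | W₂..W₅: k=2: 0+18810+20·23·15=25710; k=3: 10120+11220+20·22·15=27940; k=4: 25080+0+20·34·15=35280 → min 25710.
Length 5: W₁..W₅: k=1: 0+25710+14·20·15=29910; k=2: 6440+18810+14·23·15=30080; k=3: 13524+11220+14·22·15=29364; k=4: 23996+0+14·34·15=31136 → min 29364.
Optimal order: (((W₁ × W₂) × W₃) × (W₄ × W₅)) with cost 29364.

29364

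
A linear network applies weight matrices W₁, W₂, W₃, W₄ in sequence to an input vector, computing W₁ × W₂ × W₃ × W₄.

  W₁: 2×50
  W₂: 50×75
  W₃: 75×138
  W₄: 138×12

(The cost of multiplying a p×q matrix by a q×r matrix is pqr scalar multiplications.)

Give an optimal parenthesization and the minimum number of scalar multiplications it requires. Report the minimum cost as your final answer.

31512

Adjacent pairs: W₁W₂ = 2·50·75 = 7500; W₂W₃ = 50·75·138 = 517500; W₃W₄ = 75·138·12 = 124200.
Length 3: W₁..W₃: k=1: 0+517500+2·50·138=531300; k=2: 7500+0+2·75·138=28200 → min 28200 | W₂..W₄: k=2: 0+124200+50·75·12=169200; k=3: 517500+0+50·138·12=600300 → min 169200.
Length 4: W₁..W₄: k=1: 0+169200+2·50·12=170400; k=2: 7500+124200+2·75·12=133500; k=3: 28200+0+2·138·12=31512 → min 31512.
Optimal parenthesization: (((W₁ × W₂) × W₃) × W₄) with cost 31512.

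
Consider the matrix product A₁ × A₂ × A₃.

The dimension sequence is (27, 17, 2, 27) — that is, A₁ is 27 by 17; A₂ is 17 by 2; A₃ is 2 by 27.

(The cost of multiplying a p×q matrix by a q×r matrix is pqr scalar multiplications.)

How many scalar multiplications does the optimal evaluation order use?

Order (A₁ × (A₂ × A₃)): (A₂ × A₃): 17×2 by 2×27 → 17×27, cost 17·2·27 = 918; (A₁ × (A₂ × A₃)): 27×17 by 17×27 → 27×27, cost 27·17·27 = 12393; cumulative 13311. Total 13311.
Order ((A₁ × A₂) × A₃): (A₁ × A₂): 27×17 by 17×2 → 27×2, cost 27·17·2 = 918; ((A₁ × A₂) × A₃): 27×2 by 2×27 → 27×27, cost 27·2·27 = 1458; cumulative 2376. Total 2376.
Minimum: 2376.

2376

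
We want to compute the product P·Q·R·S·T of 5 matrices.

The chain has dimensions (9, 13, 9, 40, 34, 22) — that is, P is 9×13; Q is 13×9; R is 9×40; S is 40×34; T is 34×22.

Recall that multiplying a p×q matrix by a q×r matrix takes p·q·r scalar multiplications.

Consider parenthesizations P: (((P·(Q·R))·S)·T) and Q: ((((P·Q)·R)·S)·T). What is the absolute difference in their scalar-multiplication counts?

Order P = (((P·(Q·R))·S)·T): (Q·R): 13×9 by 9×40 → 13×40, cost 13·9·40 = 4680; (P·(Q·R)): 9×13 by 13×40 → 9×40, cost 9·13·40 = 4680; cumulative 9360; ((P·(Q·R))·S): 9×40 by 40×34 → 9×34, cost 9·40·34 = 12240; cumulative 21600; (((P·(Q·R))·S)·T): 9×34 by 34×22 → 9×22, cost 9·34·22 = 6732; cumulative 28332. Total 28332.
Order Q = ((((P·Q)·R)·S)·T): (P·Q): 9×13 by 13×9 → 9×9, cost 9·13·9 = 1053; ((P·Q)·R): 9×9 by 9×40 → 9×40, cost 9·9·40 = 3240; cumulative 4293; (((P·Q)·R)·S): 9×40 by 40×34 → 9×34, cost 9·40·34 = 12240; cumulative 16533; ((((P·Q)·R)·S)·T): 9×34 by 34×22 → 9×22, cost 9·34·22 = 6732; cumulative 23265. Total 23265.
Difference: |28332 − 23265| = 5067.

5067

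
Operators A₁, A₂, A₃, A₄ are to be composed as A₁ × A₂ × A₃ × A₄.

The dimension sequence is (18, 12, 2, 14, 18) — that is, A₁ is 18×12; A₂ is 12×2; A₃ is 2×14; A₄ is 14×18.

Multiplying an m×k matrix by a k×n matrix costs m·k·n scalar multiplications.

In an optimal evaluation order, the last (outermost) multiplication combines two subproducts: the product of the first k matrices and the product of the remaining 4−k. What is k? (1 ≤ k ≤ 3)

Adjacent pairs: A₁A₂ = 18·12·2 = 432; A₂A₃ = 12·2·14 = 336; A₃A₄ = 2·14·18 = 504.
Length 3: A₁..A₃: k=1: 0+336+18·12·14=3360; k=2: 432+0+18·2·14=936 → min 936 | A₂..A₄: k=2: 0+504+12·2·18=936; k=3: 336+0+12·14·18=3360 → min 936.
Top-level splits: k=1: (A₁..A₁)·(A₂..A₄) → 0+936+18·12·18 = 4824; k=2: (A₁..A₂)·(A₃..A₄) → 432+504+18·2·18 = 1584; k=3: (A₁..A₃)·(A₄..A₄) → 936+0+18·14·18 = 5472.
Best split is after A₂, i.e. k = 2.

2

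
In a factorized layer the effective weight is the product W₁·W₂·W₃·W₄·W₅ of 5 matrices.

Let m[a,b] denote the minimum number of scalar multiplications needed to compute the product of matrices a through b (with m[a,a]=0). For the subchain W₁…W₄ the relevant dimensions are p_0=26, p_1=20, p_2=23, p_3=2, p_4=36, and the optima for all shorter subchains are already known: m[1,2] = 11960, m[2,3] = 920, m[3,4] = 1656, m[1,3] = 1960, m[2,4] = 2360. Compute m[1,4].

m[1,4] = min over k∈[1,3] of m[1,k]+m[k+1,4]+p_{0}·p_k·p_{4}.
k=1: 0 + 2360 + 26·20·36 = 21080; k=2: 11960 + 1656 + 26·23·36 = 35144; k=3: 1960 + 0 + 26·2·36 = 3832.
Minimum: 3832 at k=3.

3832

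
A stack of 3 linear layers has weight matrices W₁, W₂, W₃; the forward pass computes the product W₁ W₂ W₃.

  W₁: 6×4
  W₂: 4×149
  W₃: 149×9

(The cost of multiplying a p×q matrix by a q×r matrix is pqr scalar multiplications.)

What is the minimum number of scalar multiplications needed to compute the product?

Order (W₁ (W₂ W₃)): (W₂ W₃): 4×149 by 149×9 → 4×9, cost 4·149·9 = 5364; (W₁ (W₂ W₃)): 6×4 by 4×9 → 6×9, cost 6·4·9 = 216; cumulative 5580. Total 5580.
Order ((W₁ W₂) W₃): (W₁ W₂): 6×4 by 4×149 → 6×149, cost 6·4·149 = 3576; ((W₁ W₂) W₃): 6×149 by 149×9 → 6×9, cost 6·149·9 = 8046; cumulative 11622. Total 11622.
Minimum: 5580.

5580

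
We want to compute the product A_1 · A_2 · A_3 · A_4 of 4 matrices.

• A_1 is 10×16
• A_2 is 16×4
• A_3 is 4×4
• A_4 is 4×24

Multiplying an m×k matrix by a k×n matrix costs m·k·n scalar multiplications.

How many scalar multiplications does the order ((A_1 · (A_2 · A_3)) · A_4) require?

(A_2 · A_3): 16×4 by 4×4 → 16×4, cost 16·4·4 = 256
(A_1 · (A_2 · A_3)): 10×16 by 16×4 → 10×4, cost 10·16·4 = 640; cumulative 896
((A_1 · (A_2 · A_3)) · A_4): 10×4 by 4×24 → 10×24, cost 10·4·24 = 960; cumulative 1856
Total: 1856 scalar multiplications.

1856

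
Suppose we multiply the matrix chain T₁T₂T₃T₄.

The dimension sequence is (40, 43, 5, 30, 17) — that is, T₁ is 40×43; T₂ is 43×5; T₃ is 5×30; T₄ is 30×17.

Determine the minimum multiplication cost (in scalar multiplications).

14550

Adjacent pairs: T₁T₂ = 40·43·5 = 8600; T₂T₃ = 43·5·30 = 6450; T₃T₄ = 5·30·17 = 2550.
Length 3: T₁..T₃: k=1: 0+6450+40·43·30=58050; k=2: 8600+0+40·5·30=14600 → min 14600 | T₂..T₄: k=2: 0+2550+43·5·17=6205; k=3: 6450+0+43·30·17=28380 → min 6205.
Length 4: T₁..T₄: k=1: 0+6205+40·43·17=35445; k=2: 8600+2550+40·5·17=14550; k=3: 14600+0+40·30·17=35000 → min 14550.
Optimal order: ((T₁T₂)(T₃T₄)) with cost 14550.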